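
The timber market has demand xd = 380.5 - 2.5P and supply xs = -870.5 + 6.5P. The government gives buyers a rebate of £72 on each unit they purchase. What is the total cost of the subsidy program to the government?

Pre-subsidy: 380.5 - 2.5P = -870.5 + 6.5P gives P* = 139, x* = 33.
With the rebate, buyers effectively pay Pb = Ps − 72, where Ps is the price sellers receive.
Demand in terms of Ps becomes xd = 380.5 − 2.5(Ps − 72) = 560.5 - 2.5Ps. Setting this equal to supply: 560.5 - 2.5Ps = -870.5 + 6.5Ps, so Ps = 159.
Buyers pay Pb = 159 − 72 = 87; x' = -870.5 + 6.5·159 = 163.
Government outlay = subsidy × quantity = 72 × 163 = 11736.

Government cost = £11736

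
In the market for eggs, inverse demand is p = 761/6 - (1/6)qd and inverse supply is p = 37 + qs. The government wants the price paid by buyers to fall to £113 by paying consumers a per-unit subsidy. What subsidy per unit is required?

At a buyer price of 113, quantity demanded is 761 − 6·113 = 83.
Sellers supply 83 only when they receive ps = 37 + 1·83 = 120.
s = ps − pb = 120 − 113 = 7.

Required subsidy s = £7 per unit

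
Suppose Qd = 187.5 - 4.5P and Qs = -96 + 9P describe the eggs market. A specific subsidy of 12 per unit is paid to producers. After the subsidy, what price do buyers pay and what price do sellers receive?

Buyers pay 13; sellers receive 25

Pre-subsidy: 187.5 - 4.5P = -96 + 9P gives P* = 21, Q* = 93.
With the subsidy, sellers receive Ps = Pb + 12 for each unit, where Pb is the price buyers pay.
Supply in terms of Pb becomes Qs = -96 + 9(Pb + 12) = 12 + 9Pb. Setting this equal to demand: 187.5 - 4.5Pb = 12 + 9Pb, so Pb = 13.
Sellers receive Ps = 13 + 12 = 25; Q' = 187.5 − 4.5·13 = 129.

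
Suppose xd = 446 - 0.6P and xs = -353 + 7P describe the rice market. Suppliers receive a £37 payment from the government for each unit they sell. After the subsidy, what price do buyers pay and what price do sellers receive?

Buyers pay 1350/19; sellers receive 2053/19

Pre-subsidy: 446 - 0.6P = -353 + 7P gives P* = 3995/38, x* = 14551/38.
With the subsidy, sellers receive Ps = Pb + 37 for each unit, where Pb is the price buyers pay.
Supply in terms of Pb becomes xs = -353 + 7(Pb + 37) = -94 + 7Pb. Setting this equal to demand: 446 - 0.6Pb = -94 + 7Pb, so Pb = 1350/19.
Sellers receive Ps = 1350/19 + 37 = 2053/19; x' = 446 − 0.6·(1350/19) = 7664/19.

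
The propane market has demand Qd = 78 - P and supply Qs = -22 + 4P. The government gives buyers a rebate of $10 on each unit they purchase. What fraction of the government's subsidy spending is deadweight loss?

Pre-subsidy: 78 - P = -22 + 4P gives P* = 20, Q* = 58.
With the rebate, buyers effectively pay Pb = Ps − 10, where Ps is the price sellers receive.
Demand in terms of Ps becomes Qd = 78 − 1(Ps − 10) = 88 - Ps. Setting this equal to supply: 88 - Ps = -22 + 4Ps, so Ps = 22.
Buyers pay Pb = 22 − 10 = 12; Q' = -22 + 4·22 = 66.
ΔCS = ½(58 + 66)(20 − 12) = 496; ΔPS = ½(58 + 66)(22 − 20) = 124.
Government spending = 10 × 66 = 660.
DWL = ½ × 10 × (66 − 58) = 40; fraction = 40 / 660 = 2/33.

DWL / government spending = 2/33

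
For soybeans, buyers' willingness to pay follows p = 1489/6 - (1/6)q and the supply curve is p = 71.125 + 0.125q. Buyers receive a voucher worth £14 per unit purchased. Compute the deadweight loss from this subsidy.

Deadweight loss = £336

Pre-subsidy: 1489/6 - (1/6)q = 71.125 + 0.125q gives q* = 607 and p* = 147.
With the rebate, buyers effectively pay pb = ps − 14, where ps is the price sellers receive.
On the curves, pb = 1489/6 - (1/6)q and ps = 71.125 + 0.125q; the wedge ps − pb = 14 gives 71.125 + 0.125q − (1489/6 - (1/6)q) = 14, so q' = 655.
Then pb = 1489/6 − (1/6)·655 = 139 and ps = 71.125 + 0.125·655 = 153.
The subsidy expands output by 655 − 607 = 48 past the efficient level; on those units the gap between marginal cost and willingness to pay runs from 0 up to 14.
DWL = ½ × 14 × 48 = 336.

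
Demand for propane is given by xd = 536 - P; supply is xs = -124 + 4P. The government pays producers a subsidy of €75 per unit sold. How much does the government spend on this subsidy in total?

Pre-subsidy: 536 - P = -124 + 4P gives P* = 132, x* = 404.
With the subsidy, sellers receive Ps = Pb + 75 for each unit, where Pb is the price buyers pay.
Supply in terms of Pb becomes xs = -124 + 4(Pb + 75) = 176 + 4Pb. Setting this equal to demand: 536 - Pb = 176 + 4Pb, so Pb = 72.
Sellers receive Ps = 72 + 75 = 147; x' = 536 − 1·72 = 464.
Government outlay = subsidy × quantity = 75 × 464 = 34800.

Government cost = €34800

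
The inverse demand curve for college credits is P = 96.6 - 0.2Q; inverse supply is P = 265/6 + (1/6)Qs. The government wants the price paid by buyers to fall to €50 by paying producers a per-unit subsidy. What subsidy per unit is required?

Required subsidy s = €33 per unit

At a buyer price of 50, quantity demanded is 483 − 5·50 = 233.
Sellers supply 233 only when they receive Ps = 265/6 + (1/6)·233 = 83.
s = Ps − Pb = 83 − 50 = 33.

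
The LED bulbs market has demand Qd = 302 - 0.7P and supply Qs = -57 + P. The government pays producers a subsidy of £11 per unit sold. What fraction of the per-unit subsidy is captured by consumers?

Pre-subsidy: 302 - 0.7P = -57 + P gives P* = 3590/17, Q* = 2621/17.
With the subsidy, sellers receive Ps = Pb + 11 for each unit, where Pb is the price buyers pay.
Supply in terms of Pb becomes Qs = -57 + 1(Pb + 11) = -46 + Pb. Setting this equal to demand: 302 - 0.7Pb = -46 + Pb, so Pb = 3480/17.
Sellers receive Ps = 3480/17 + 11 = 3667/17; Q' = 302 − 0.7·(3480/17) = 2698/17.
Buyers' price falls by P* − Pb = 3590/17 − 3480/17 = 110/17; sellers' price rises by Ps − P* = 3667/17 − 3590/17 = 77/17.
So consumers capture (110/17)/11 = 10/17 of each unit of subsidy.

Consumer share = 10/17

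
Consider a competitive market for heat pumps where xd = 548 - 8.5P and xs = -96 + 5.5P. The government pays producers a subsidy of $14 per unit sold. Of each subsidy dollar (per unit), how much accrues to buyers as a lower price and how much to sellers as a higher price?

Buyers gain $5.5 per unit; sellers gain $8.5 per unit

Pre-subsidy: 548 - 8.5P = -96 + 5.5P gives P* = 46, x* = 157.
With the subsidy, sellers receive Ps = Pb + 14 for each unit, where Pb is the price buyers pay.
Supply in terms of Pb becomes xs = -96 + 5.5(Pb + 14) = -19 + 5.5Pb. Setting this equal to demand: 548 - 8.5Pb = -19 + 5.5Pb, so Pb = 40.5.
Sellers receive Ps = 40.5 + 14 = 54.5; x' = 548 − 8.5·40.5 = 203.75.
Buyers' price falls by P* − Pb = 46 − 40.5 = 5.5; sellers' price rises by Ps − P* = 54.5 − 46 = 8.5.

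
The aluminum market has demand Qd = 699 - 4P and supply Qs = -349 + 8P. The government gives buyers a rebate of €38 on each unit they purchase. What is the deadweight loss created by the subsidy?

Pre-subsidy: 699 - 4P = -349 + 8P gives P* = 262/3, Q* = 1049/3.
With the rebate, buyers effectively pay Pb = Ps − 38, where Ps is the price sellers receive.
Demand in terms of Ps becomes Qd = 699 − 4(Ps − 38) = 851 - 4Ps. Setting this equal to supply: 851 - 4Ps = -349 + 8Ps, so Ps = 100.
Buyers pay Pb = 100 − 38 = 62; Q' = -349 + 8·100 = 451.
The subsidy expands output by 451 − 1049/3 = 304/3 past the efficient level; on those units the gap between marginal cost and willingness to pay runs from 0 up to 38.
DWL = ½ × 38 × 304/3 = 5776/3.

Deadweight loss = 5776/3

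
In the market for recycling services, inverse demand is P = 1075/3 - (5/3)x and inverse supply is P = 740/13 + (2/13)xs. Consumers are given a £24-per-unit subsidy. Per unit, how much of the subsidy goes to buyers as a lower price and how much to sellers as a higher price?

Buyers gain 1560/71 per unit; sellers gain 144/71 per unit

Pre-subsidy: 1075/3 - (5/3)x = 740/13 + (2/13)x gives x* = 11755/71 and P* = 5850/71.
With the rebate, buyers effectively pay Pb = Ps − 24, where Ps is the price sellers receive.
On the curves, Pb = 1075/3 - (5/3)x and Ps = 740/13 + (2/13)x; the wedge Ps − Pb = 24 gives 740/13 + (2/13)x − (1075/3 - (5/3)x) = 24, so x' = 12691/71.
Then Pb = 1075/3 − (5/3)·(12691/71) = 4290/71 and Ps = 740/13 + (2/13)·(12691/71) = 5994/71.
Buyers' price falls by P* − Pb = 5850/71 − 4290/71 = 1560/71; sellers' price rises by Ps − P* = 5994/71 − 5850/71 = 144/71.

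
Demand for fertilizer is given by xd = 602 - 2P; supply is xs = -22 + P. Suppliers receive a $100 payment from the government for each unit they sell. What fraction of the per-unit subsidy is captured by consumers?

Consumer share = 1/3

Pre-subsidy: 602 - 2P = -22 + P gives P* = 208, x* = 186.
With the subsidy, sellers receive Ps = Pb + 100 for each unit, where Pb is the price buyers pay.
Supply in terms of Pb becomes xs = -22 + 1(Pb + 100) = 78 + Pb. Setting this equal to demand: 602 - 2Pb = 78 + Pb, so Pb = 524/3.
Sellers receive Ps = 524/3 + 100 = 824/3; x' = 602 − 2·(524/3) = 758/3.
Buyers' price falls by P* − Pb = 208 − 524/3 = 100/3; sellers' price rises by Ps − P* = 824/3 − 208 = 200/3.
So consumers capture (100/3)/100 = 1/3 of each unit of subsidy.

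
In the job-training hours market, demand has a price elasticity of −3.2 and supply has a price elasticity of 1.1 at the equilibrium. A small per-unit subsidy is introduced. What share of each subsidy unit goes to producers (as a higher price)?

For a small subsidy around the equilibrium, the benefit split depends on the relative slopes, which at a point are proportional to the elasticities.
Buyer share = εs/(εs + |εd|) = 1.1/(1.1 + 3.2) = 11/43; seller share = |εd|/(εs + |εd|) = 32/43.
So producers capture 32/43 of the subsidy.

Producer share = 32/43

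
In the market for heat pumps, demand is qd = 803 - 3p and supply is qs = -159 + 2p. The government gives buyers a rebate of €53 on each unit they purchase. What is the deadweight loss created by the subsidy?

Deadweight loss = €1685.4

Pre-subsidy: 803 - 3p = -159 + 2p gives p* = 192.4, q* = 225.8.
With the rebate, buyers effectively pay pb = ps − 53, where ps is the price sellers receive.
Demand in terms of ps becomes qd = 803 − 3(ps − 53) = 962 - 3ps. Setting this equal to supply: 962 - 3ps = -159 + 2ps, so ps = 224.2.
Buyers pay pb = 224.2 − 53 = 171.2; q' = -159 + 2·224.2 = 289.4.
The subsidy expands output by 289.4 − 225.8 = 63.6 past the efficient level; on those units the gap between marginal cost and willingness to pay runs from 0 up to 53.
DWL = ½ × 53 × 63.6 = 1685.4.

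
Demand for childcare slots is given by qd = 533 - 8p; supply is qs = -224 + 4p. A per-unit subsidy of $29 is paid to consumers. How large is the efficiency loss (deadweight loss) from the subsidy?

Pre-subsidy: 533 - 8p = -224 + 4p gives p* = 757/12, q* = 85/3.
With the rebate, buyers effectively pay pb = ps − 29, where ps is the price sellers receive.
Demand in terms of ps becomes qd = 533 − 8(ps − 29) = 765 - 8ps. Setting this equal to supply: 765 - 8ps = -224 + 4ps, so ps = 989/12.
Buyers pay pb = 989/12 − 29 = 641/12; q' = -224 + 4·(989/12) = 317/3.
The subsidy expands output by 317/3 − 85/3 = 232/3 past the efficient level; on those units the gap between marginal cost and willingness to pay runs from 0 up to 29.
DWL = ½ × 29 × 232/3 = 3364/3.

Deadweight loss = 3364/3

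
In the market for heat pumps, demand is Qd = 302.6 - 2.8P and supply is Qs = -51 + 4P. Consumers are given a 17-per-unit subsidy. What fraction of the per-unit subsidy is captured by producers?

Producer share = 7/17

Pre-subsidy: 302.6 - 2.8P = -51 + 4P gives P* = 52, Q* = 157.
With the rebate, buyers effectively pay Pb = Ps − 17, where Ps is the price sellers receive.
Demand in terms of Ps becomes Qd = 302.6 − 2.8(Ps − 17) = 350.2 - 2.8Ps. Setting this equal to supply: 350.2 - 2.8Ps = -51 + 4Ps, so Ps = 59.
Buyers pay Pb = 59 − 17 = 42; Q' = -51 + 4·59 = 185.
Buyers' price falls by P* − Pb = 52 − 42 = 10; sellers' price rises by Ps − P* = 59 − 52 = 7.
So producers capture 7/17 = 7/17 of each unit of subsidy.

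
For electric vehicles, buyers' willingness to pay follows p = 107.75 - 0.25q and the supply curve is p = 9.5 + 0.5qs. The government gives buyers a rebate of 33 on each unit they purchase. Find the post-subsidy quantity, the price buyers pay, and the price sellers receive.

q' = 175; buyers pay 64; sellers receive 97

Pre-subsidy: 107.75 - 0.25q = 9.5 + 0.5q gives q* = 131 and p* = 75.
With the rebate, buyers effectively pay pb = ps − 33, where ps is the price sellers receive.
On the curves, pb = 107.75 - 0.25q and ps = 9.5 + 0.5q; the wedge ps − pb = 33 gives 9.5 + 0.5q − (107.75 - 0.25q) = 33, so q' = 175.
Then pb = 107.75 − 0.25·175 = 64 and ps = 9.5 + 0.5·175 = 97.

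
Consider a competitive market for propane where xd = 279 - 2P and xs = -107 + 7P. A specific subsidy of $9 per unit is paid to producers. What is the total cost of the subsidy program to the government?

Pre-subsidy: 279 - 2P = -107 + 7P gives P* = 386/9, x* = 1739/9.
With the subsidy, sellers receive Ps = Pb + 9 for each unit, where Pb is the price buyers pay.
Supply in terms of Pb becomes xs = -107 + 7(Pb + 9) = -44 + 7Pb. Setting this equal to demand: 279 - 2Pb = -44 + 7Pb, so Pb = 323/9.
Sellers receive Ps = 323/9 + 9 = 404/9; x' = 279 − 2·(323/9) = 1865/9.
Government outlay = subsidy × quantity = 9 × 1865/9 = 1865.

Government cost = $1865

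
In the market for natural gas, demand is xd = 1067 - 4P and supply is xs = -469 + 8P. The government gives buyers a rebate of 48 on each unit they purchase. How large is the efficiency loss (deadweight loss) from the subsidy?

Deadweight loss = 3072

Pre-subsidy: 1067 - 4P = -469 + 8P gives P* = 128, x* = 555.
With the rebate, buyers effectively pay Pb = Ps − 48, where Ps is the price sellers receive.
Demand in terms of Ps becomes xd = 1067 − 4(Ps − 48) = 1259 - 4Ps. Setting this equal to supply: 1259 - 4Ps = -469 + 8Ps, so Ps = 144.
Buyers pay Pb = 144 − 48 = 96; x' = -469 + 8·144 = 683.
The subsidy expands output by 683 − 555 = 128 past the efficient level; on those units the gap between marginal cost and willingness to pay runs from 0 up to 48.
DWL = ½ × 48 × 128 = 3072.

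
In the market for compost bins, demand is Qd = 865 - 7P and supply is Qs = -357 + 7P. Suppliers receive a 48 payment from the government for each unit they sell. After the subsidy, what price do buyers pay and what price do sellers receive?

Pre-subsidy: 865 - 7P = -357 + 7P gives P* = 611/7, Q* = 254.
With the subsidy, sellers receive Ps = Pb + 48 for each unit, where Pb is the price buyers pay.
Supply in terms of Pb becomes Qs = -357 + 7(Pb + 48) = -21 + 7Pb. Setting this equal to demand: 865 - 7Pb = -21 + 7Pb, so Pb = 443/7.
Sellers receive Ps = 443/7 + 48 = 779/7; Q' = 865 − 7·(443/7) = 422.

Buyers pay 443/7; sellers receive 779/7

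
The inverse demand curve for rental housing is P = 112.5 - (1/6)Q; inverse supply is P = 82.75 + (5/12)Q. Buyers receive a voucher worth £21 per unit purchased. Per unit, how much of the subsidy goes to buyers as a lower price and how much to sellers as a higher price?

Buyers gain £6 per unit; sellers gain £15 per unit

Pre-subsidy: 112.5 - (1/6)Q = 82.75 + (5/12)Q gives Q* = 51 and P* = 104.
With the rebate, buyers effectively pay Pb = Ps − 21, where Ps is the price sellers receive.
On the curves, Pb = 112.5 - (1/6)Q and Ps = 82.75 + (5/12)Q; the wedge Ps − Pb = 21 gives 82.75 + (5/12)Q − (112.5 - (1/6)Q) = 21, so Q' = 87.
Then Pb = 112.5 − (1/6)·87 = 98 and Ps = 82.75 + (5/12)·87 = 119.
Buyers' price falls by P* − Pb = 104 − 98 = 6; sellers' price rises by Ps − P* = 119 − 104 = 15.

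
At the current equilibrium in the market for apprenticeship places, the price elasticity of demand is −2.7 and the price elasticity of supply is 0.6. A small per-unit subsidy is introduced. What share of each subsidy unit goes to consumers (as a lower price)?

Consumer share = 2/11

For a small subsidy around the equilibrium, the benefit split depends on the relative slopes, which at a point are proportional to the elasticities.
Buyer share = εs/(εs + |εd|) = 0.6/(0.6 + 2.7) = 2/11; seller share = |εd|/(εs + |εd|) = 9/11.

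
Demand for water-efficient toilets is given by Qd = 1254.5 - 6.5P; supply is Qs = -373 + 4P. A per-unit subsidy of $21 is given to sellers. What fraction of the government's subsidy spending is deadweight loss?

Pre-subsidy: 1254.5 - 6.5P = -373 + 4P gives P* = 155, Q* = 247.
With the subsidy, sellers receive Ps = Pb + 21 for each unit, where Pb is the price buyers pay.
Supply in terms of Pb becomes Qs = -373 + 4(Pb + 21) = -289 + 4Pb. Setting this equal to demand: 1254.5 - 6.5Pb = -289 + 4Pb, so Pb = 147.
Sellers receive Ps = 147 + 21 = 168; Q' = 1254.5 − 6.5·147 = 299.
ΔCS = ½(247 + 299)(155 − 147) = 2184; ΔPS = ½(247 + 299)(168 − 155) = 3549.
Government spending = 21 × 299 = 6279.
DWL = ½ × 21 × (299 − 247) = 546; fraction = 546 / 6279 = 2/23.

DWL / government spending = 2/23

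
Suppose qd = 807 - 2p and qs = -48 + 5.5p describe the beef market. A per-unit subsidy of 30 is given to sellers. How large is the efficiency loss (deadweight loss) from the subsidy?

Deadweight loss = 660

Pre-subsidy: 807 - 2p = -48 + 5.5p gives p* = 114, q* = 579.
With the subsidy, sellers receive ps = pb + 30 for each unit, where pb is the price buyers pay.
Supply in terms of pb becomes qs = -48 + 5.5(pb + 30) = 117 + 5.5pb. Setting this equal to demand: 807 - 2pb = 117 + 5.5pb, so pb = 92.
Sellers receive ps = 92 + 30 = 122; q' = 807 − 2·92 = 623.
The subsidy expands output by 623 − 579 = 44 past the efficient level; on those units the gap between marginal cost and willingness to pay runs from 0 up to 30.
DWL = ½ × 30 × 44 = 660.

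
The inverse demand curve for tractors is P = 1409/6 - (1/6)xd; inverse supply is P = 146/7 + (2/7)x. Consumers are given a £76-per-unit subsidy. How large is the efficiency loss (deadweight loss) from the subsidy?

Pre-subsidy: 1409/6 - (1/6)x = 146/7 + (2/7)x gives x* = 473 and P* = 156.
With the rebate, buyers effectively pay Pb = Ps − 76, where Ps is the price sellers receive.
On the curves, Pb = 1409/6 - (1/6)x and Ps = 146/7 + (2/7)x; the wedge Ps − Pb = 76 gives 146/7 + (2/7)x − (1409/6 - (1/6)x) = 76, so x' = 641.
Then Pb = 1409/6 − (1/6)·641 = 128 and Ps = 146/7 + (2/7)·641 = 204.
The subsidy expands output by 641 − 473 = 168 past the efficient level; on those units the gap between marginal cost and willingness to pay runs from 0 up to 76.
DWL = ½ × 76 × 168 = 6384.

Deadweight loss = £6384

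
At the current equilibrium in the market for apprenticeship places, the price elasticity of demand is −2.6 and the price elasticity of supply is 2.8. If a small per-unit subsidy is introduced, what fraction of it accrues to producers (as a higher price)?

For a small subsidy around the equilibrium, the benefit split depends on the relative slopes, which at a point are proportional to the elasticities.
Buyer share = εs/(εs + |εd|) = 2.8/(2.8 + 2.6) = 14/27; seller share = |εd|/(εs + |εd|) = 13/27.
So producers capture 13/27 of the subsidy.

Producer share = 13/27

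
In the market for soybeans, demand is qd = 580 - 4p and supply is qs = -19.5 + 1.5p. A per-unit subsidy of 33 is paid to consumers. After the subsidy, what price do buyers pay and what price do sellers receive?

Pre-subsidy: 580 - 4p = -19.5 + 1.5p gives p* = 109, q* = 144.
With the rebate, buyers effectively pay pb = ps − 33, where ps is the price sellers receive.
Demand in terms of ps becomes qd = 580 − 4(ps − 33) = 712 - 4ps. Setting this equal to supply: 712 - 4ps = -19.5 + 1.5ps, so ps = 133.
Buyers pay pb = 133 − 33 = 100; q' = -19.5 + 1.5·133 = 180.

Buyers pay 100; sellers receive 133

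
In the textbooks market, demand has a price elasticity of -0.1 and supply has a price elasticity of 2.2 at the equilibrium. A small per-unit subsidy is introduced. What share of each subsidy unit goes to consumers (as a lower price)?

For a small subsidy around the equilibrium, the benefit split depends on the relative slopes, which at a point are proportional to the elasticities.
Buyer share = εs/(εs + |εd|) = 2.2/(2.2 + 0.1) = 22/23; seller share = |εd|/(εs + |εd|) = 1/23.

Consumer share = 22/23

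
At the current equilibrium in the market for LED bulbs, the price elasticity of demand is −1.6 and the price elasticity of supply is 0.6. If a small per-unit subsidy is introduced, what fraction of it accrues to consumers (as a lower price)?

For a small subsidy around the equilibrium, the benefit split depends on the relative slopes, which at a point are proportional to the elasticities.
Buyer share = εs/(εs + |εd|) = 0.6/(0.6 + 1.6) = 3/11; seller share = |εd|/(εs + |εd|) = 8/11.

Consumer share = 3/11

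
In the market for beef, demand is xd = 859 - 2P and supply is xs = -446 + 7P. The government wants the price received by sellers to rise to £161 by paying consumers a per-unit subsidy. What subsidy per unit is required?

At a seller price of 161, quantity supplied is -446 + 7·161 = 681.
Buyers absorb 681 only when they pay Pb with 859 − 2·Pb = 681, i.e. Pb = 89.
s = Ps − Pb = 161 − 89 = 72.

Required subsidy s = £72 per unit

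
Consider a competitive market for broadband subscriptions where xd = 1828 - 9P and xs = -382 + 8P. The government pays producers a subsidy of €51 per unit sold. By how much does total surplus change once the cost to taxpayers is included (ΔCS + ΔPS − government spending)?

Net change in total surplus = -€5508

Pre-subsidy: 1828 - 9P = -382 + 8P gives P* = 130, x* = 658.
With the subsidy, sellers receive Ps = Pb + 51 for each unit, where Pb is the price buyers pay.
Supply in terms of Pb becomes xs = -382 + 8(Pb + 51) = 26 + 8Pb. Setting this equal to demand: 1828 - 9Pb = 26 + 8Pb, so Pb = 106.
Sellers receive Ps = 106 + 51 = 157; x' = 1828 − 9·106 = 874.
ΔCS = ½(658 + 874)(130 − 106) = 18384; ΔPS = ½(658 + 874)(157 − 130) = 20682.
Government spending = 51 × 874 = 44574.
Net change = 18384 + 20682 − 44574 = -5508. The loss equals the DWL triangle ½·51·216.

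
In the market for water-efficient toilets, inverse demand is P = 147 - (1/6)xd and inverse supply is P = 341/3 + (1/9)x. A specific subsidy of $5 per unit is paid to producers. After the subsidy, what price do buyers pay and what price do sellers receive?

Buyers pay $124; sellers receive $129

Pre-subsidy: 147 - (1/6)x = 341/3 + (1/9)x gives x* = 120 and P* = 127.
With the subsidy, sellers receive Ps = Pb + 5 for each unit, where Pb is the price buyers pay.
On the curves, Pb = 147 - (1/6)x and Ps = 341/3 + (1/9)x; the wedge Ps − Pb = 5 gives 341/3 + (1/9)x − (147 - (1/6)x) = 5, so x' = 138.
Then Pb = 147 − (1/6)·138 = 124 and Ps = 341/3 + (1/9)·138 = 129.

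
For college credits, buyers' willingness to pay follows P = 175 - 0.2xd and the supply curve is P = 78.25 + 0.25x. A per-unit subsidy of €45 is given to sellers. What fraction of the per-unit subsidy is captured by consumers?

Pre-subsidy: 175 - 0.2x = 78.25 + 0.25x gives x* = 215 and P* = 132.
With the subsidy, sellers receive Ps = Pb + 45 for each unit, where Pb is the price buyers pay.
On the curves, Pb = 175 - 0.2x and Ps = 78.25 + 0.25x; the wedge Ps − Pb = 45 gives 78.25 + 0.25x − (175 - 0.2x) = 45, so x' = 315.
Then Pb = 175 − 0.2·315 = 112 and Ps = 78.25 + 0.25·315 = 157.
Buyers' price falls by P* − Pb = 132 − 112 = 20; sellers' price rises by Ps − P* = 157 − 132 = 25.
So consumers capture 20/45 = 4/9 of each unit of subsidy.

Consumer share = 4/9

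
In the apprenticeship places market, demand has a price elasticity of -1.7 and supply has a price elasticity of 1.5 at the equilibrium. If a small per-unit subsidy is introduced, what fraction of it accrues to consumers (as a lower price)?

For a small subsidy around the equilibrium, the benefit split depends on the relative slopes, which at a point are proportional to the elasticities.
Buyer share = εs/(εs + |εd|) = 1.5/(1.5 + 1.7) = 0.46875; seller share = |εd|/(εs + |εd|) = 0.53125.

Consumer share = 0.46875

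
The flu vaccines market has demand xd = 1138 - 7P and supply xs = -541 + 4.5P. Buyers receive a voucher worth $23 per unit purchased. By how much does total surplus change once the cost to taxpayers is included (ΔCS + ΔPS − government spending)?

Net change in total surplus = -$724.5

Pre-subsidy: 1138 - 7P = -541 + 4.5P gives P* = 146, x* = 116.
With the rebate, buyers effectively pay Pb = Ps − 23, where Ps is the price sellers receive.
Demand in terms of Ps becomes xd = 1138 − 7(Ps − 23) = 1299 - 7Ps. Setting this equal to supply: 1299 - 7Ps = -541 + 4.5Ps, so Ps = 160.
Buyers pay Pb = 160 − 23 = 137; x' = -541 + 4.5·160 = 179.
ΔCS = ½(116 + 179)(146 − 137) = 1327.5; ΔPS = ½(116 + 179)(160 − 146) = 2065.
Government spending = 23 × 179 = 4117.
Net change = 1327.5 + 2065 − 4117 = -724.5. The loss equals the DWL triangle ½·23·63.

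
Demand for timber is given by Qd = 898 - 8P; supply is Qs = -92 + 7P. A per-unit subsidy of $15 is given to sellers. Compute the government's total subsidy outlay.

Government cost = $6390

Pre-subsidy: 898 - 8P = -92 + 7P gives P* = 66, Q* = 370.
With the subsidy, sellers receive Ps = Pb + 15 for each unit, where Pb is the price buyers pay.
Supply in terms of Pb becomes Qs = -92 + 7(Pb + 15) = 13 + 7Pb. Setting this equal to demand: 898 - 8Pb = 13 + 7Pb, so Pb = 59.
Sellers receive Ps = 59 + 15 = 74; Q' = 898 − 8·59 = 426.
Government outlay = subsidy × quantity = 15 × 426 = 6390.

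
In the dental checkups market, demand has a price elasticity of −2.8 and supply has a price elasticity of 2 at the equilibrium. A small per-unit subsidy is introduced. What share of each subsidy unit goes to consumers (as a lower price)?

Consumer share = 5/12

For a small subsidy around the equilibrium, the benefit split depends on the relative slopes, which at a point are proportional to the elasticities.
Buyer share = εs/(εs + |εd|) = 2/(2 + 2.8) = 5/12; seller share = |εd|/(εs + |εd|) = 7/12.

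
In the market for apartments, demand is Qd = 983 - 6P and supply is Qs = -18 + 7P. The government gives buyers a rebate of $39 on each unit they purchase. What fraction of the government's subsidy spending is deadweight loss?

Pre-subsidy: 983 - 6P = -18 + 7P gives P* = 77, Q* = 521.
With the rebate, buyers effectively pay Pb = Ps − 39, where Ps is the price sellers receive.
Demand in terms of Ps becomes Qd = 983 − 6(Ps − 39) = 1217 - 6Ps. Setting this equal to supply: 1217 - 6Ps = -18 + 7Ps, so Ps = 95.
Buyers pay Pb = 95 − 39 = 56; Q' = -18 + 7·95 = 647.
ΔCS = ½(521 + 647)(77 − 56) = 12264; ΔPS = ½(521 + 647)(95 − 77) = 10512.
Government spending = 39 × 647 = 25233.
DWL = ½ × 39 × (647 − 521) = 2457; fraction = 2457 / 25233 = 63/647.

DWL / government spending = 63/647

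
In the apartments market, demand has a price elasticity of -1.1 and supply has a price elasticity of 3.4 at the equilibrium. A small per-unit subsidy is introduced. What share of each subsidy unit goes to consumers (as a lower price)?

For a small subsidy around the equilibrium, the benefit split depends on the relative slopes, which at a point are proportional to the elasticities.
Buyer share = εs/(εs + |εd|) = 3.4/(3.4 + 1.1) = 34/45; seller share = |εd|/(εs + |εd|) = 11/45.

Consumer share = 34/45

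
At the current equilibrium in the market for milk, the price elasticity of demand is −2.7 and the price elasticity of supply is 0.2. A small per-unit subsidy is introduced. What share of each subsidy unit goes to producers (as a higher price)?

Producer share = 27/29

For a small subsidy around the equilibrium, the benefit split depends on the relative slopes, which at a point are proportional to the elasticities.
Buyer share = εs/(εs + |εd|) = 0.2/(0.2 + 2.7) = 2/29; seller share = |εd|/(εs + |εd|) = 27/29.
So producers capture 27/29 of the subsidy.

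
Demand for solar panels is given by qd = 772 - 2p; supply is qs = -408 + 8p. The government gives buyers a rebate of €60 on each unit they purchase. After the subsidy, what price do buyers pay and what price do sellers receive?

Pre-subsidy: 772 - 2p = -408 + 8p gives p* = 118, q* = 536.
With the rebate, buyers effectively pay pb = ps − 60, where ps is the price sellers receive.
Demand in terms of ps becomes qd = 772 − 2(ps − 60) = 892 - 2ps. Setting this equal to supply: 892 - 2ps = -408 + 8ps, so ps = 130.
Buyers pay pb = 130 − 60 = 70; q' = -408 + 8·130 = 632.

Buyers pay €70; sellers receive €130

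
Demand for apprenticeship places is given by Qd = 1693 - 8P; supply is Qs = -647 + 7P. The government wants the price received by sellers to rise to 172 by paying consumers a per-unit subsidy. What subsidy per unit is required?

Required subsidy s = 30 per unit

At a seller price of 172, quantity supplied is -647 + 7·172 = 557.
Buyers absorb 557 only when they pay Pb with 1693 − 8·Pb = 557, i.e. Pb = 142.
s = Ps − Pb = 172 − 142 = 30.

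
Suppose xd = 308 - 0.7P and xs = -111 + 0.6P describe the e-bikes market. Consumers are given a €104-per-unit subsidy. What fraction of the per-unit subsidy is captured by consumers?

Pre-subsidy: 308 - 0.7P = -111 + 0.6P gives P* = 4190/13, x* = 1071/13.
With the rebate, buyers effectively pay Pb = Ps − 104, where Ps is the price sellers receive.
Demand in terms of Ps becomes xd = 308 − 0.7(Ps − 104) = 380.8 - 0.7Ps. Setting this equal to supply: 380.8 - 0.7Ps = -111 + 0.6Ps, so Ps = 4918/13.
Buyers pay Pb = 4918/13 − 104 = 3566/13; x' = -111 + 0.6·(4918/13) = 7539/65.
Buyers' price falls by P* − Pb = 4190/13 − 3566/13 = 48; sellers' price rises by Ps − P* = 4918/13 − 4190/13 = 56.
So consumers capture 48/104 = 6/13 of each unit of subsidy.

Consumer share = 6/13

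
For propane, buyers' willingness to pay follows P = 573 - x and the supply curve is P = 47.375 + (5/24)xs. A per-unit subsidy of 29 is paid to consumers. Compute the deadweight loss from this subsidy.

Deadweight loss = 348

Pre-subsidy: 573 - x = 47.375 + (5/24)x gives x* = 435 and P* = 138.
With the rebate, buyers effectively pay Pb = Ps − 29, where Ps is the price sellers receive.
On the curves, Pb = 573 - x and Ps = 47.375 + (5/24)x; the wedge Ps − Pb = 29 gives 47.375 + (5/24)x − (573 - x) = 29, so x' = 459.
Then Pb = 573 − 1·459 = 114 and Ps = 47.375 + (5/24)·459 = 143.
The subsidy expands output by 459 − 435 = 24 past the efficient level; on those units the gap between marginal cost and willingness to pay runs from 0 up to 29.
DWL = ½ × 29 × 24 = 348.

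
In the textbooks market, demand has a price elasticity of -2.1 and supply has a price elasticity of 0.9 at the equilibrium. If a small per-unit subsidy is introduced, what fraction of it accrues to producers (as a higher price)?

Producer share = 0.7

For a small subsidy around the equilibrium, the benefit split depends on the relative slopes, which at a point are proportional to the elasticities.
Buyer share = εs/(εs + |εd|) = 0.9/(0.9 + 2.1) = 0.3; seller share = |εd|/(εs + |εd|) = 0.7.
So producers capture 0.7 of the subsidy.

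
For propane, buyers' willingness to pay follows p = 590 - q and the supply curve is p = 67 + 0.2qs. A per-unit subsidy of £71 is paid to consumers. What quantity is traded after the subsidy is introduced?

Pre-subsidy: 590 - q = 67 + 0.2q gives q* = 2615/6 and p* = 925/6.
With the rebate, buyers effectively pay pb = ps − 71, where ps is the price sellers receive.
On the curves, pb = 590 - q and ps = 67 + 0.2q; the wedge ps − pb = 71 gives 67 + 0.2q − (590 - q) = 71, so q' = 495.
Then pb = 590 − 1·495 = 95 and ps = 67 + 0.2·495 = 166.

q' = 495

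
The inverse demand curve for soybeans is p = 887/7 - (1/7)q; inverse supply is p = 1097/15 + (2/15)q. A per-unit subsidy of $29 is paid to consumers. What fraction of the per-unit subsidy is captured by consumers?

Pre-subsidy: 887/7 - (1/7)q = 1097/15 + (2/15)q gives q* = 194 and p* = 99.
With the rebate, buyers effectively pay pb = ps − 29, where ps is the price sellers receive.
On the curves, pb = 887/7 - (1/7)q and ps = 1097/15 + (2/15)q; the wedge ps − pb = 29 gives 1097/15 + (2/15)q − (887/7 - (1/7)q) = 29, so q' = 299.
Then pb = 887/7 − (1/7)·299 = 84 and ps = 1097/15 + (2/15)·299 = 113.
Buyers' price falls by p* − pb = 99 − 84 = 15; sellers' price rises by ps − p* = 113 − 99 = 14.
So consumers capture 15/29 = 15/29 of each unit of subsidy.

Consumer share = 15/29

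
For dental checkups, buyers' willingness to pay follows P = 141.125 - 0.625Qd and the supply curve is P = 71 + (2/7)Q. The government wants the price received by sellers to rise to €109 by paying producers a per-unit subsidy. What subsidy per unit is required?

Required subsidy s = €51 per unit

At a seller price of 109, quantity supplied is -248.5 + 3.5·109 = 133.
Buyers absorb 133 only when they pay Pb = 141.125 − 0.625·133 = 58.
s = Ps − Pb = 109 − 58 = 51.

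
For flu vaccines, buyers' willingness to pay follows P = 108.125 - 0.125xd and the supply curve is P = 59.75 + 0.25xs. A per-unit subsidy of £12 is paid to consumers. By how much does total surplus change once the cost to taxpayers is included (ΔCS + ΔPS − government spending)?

Net change in total surplus = -£192

Pre-subsidy: 108.125 - 0.125x = 59.75 + 0.25x gives x* = 129 and P* = 92.
With the rebate, buyers effectively pay Pb = Ps − 12, where Ps is the price sellers receive.
On the curves, Pb = 108.125 - 0.125x and Ps = 59.75 + 0.25x; the wedge Ps − Pb = 12 gives 59.75 + 0.25x − (108.125 - 0.125x) = 12, so x' = 161.
Then Pb = 108.125 − 0.125·161 = 88 and Ps = 59.75 + 0.25·161 = 100.
ΔCS = ½(129 + 161)(92 − 88) = 580; ΔPS = ½(129 + 161)(100 − 92) = 1160.
Government spending = 12 × 161 = 1932.
Net change = 580 + 1160 − 1932 = -192. The loss equals the DWL triangle ½·12·32.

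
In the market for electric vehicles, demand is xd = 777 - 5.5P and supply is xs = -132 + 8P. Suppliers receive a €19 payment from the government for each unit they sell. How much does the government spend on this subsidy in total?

Pre-subsidy: 777 - 5.5P = -132 + 8P gives P* = 202/3, x* = 1220/3.
With the subsidy, sellers receive Ps = Pb + 19 for each unit, where Pb is the price buyers pay.
Supply in terms of Pb becomes xs = -132 + 8(Pb + 19) = 20 + 8Pb. Setting this equal to demand: 777 - 5.5Pb = 20 + 8Pb, so Pb = 1514/27.
Sellers receive Ps = 1514/27 + 19 = 2027/27; x' = 777 − 5.5·(1514/27) = 12652/27.
Government outlay = subsidy × quantity = 19 × 12652/27 = 240388/27.

Government cost = 240388/27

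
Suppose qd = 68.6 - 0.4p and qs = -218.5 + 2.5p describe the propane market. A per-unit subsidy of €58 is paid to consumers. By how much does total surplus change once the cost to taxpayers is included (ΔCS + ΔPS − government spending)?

Pre-subsidy: 68.6 - 0.4p = -218.5 + 2.5p gives p* = 99, q* = 29.
With the rebate, buyers effectively pay pb = ps − 58, where ps is the price sellers receive.
Demand in terms of ps becomes qd = 68.6 − 0.4(ps − 58) = 91.8 - 0.4ps. Setting this equal to supply: 91.8 - 0.4ps = -218.5 + 2.5ps, so ps = 107.
Buyers pay pb = 107 − 58 = 49; q' = -218.5 + 2.5·107 = 49.
ΔCS = ½(29 + 49)(99 − 49) = 1950; ΔPS = ½(29 + 49)(107 − 99) = 312.
Government spending = 58 × 49 = 2842.
Net change = 1950 + 312 − 2842 = -580. The loss equals the DWL triangle ½·58·20.

Net change in total surplus = -€580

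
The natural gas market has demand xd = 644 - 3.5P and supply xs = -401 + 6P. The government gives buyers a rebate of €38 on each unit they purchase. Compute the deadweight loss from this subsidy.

Deadweight loss = €1596

Pre-subsidy: 644 - 3.5P = -401 + 6P gives P* = 110, x* = 259.
With the rebate, buyers effectively pay Pb = Ps − 38, where Ps is the price sellers receive.
Demand in terms of Ps becomes xd = 644 − 3.5(Ps − 38) = 777 - 3.5Ps. Setting this equal to supply: 777 - 3.5Ps = -401 + 6Ps, so Ps = 124.
Buyers pay Pb = 124 − 38 = 86; x' = -401 + 6·124 = 343.
The subsidy expands output by 343 − 259 = 84 past the efficient level; on those units the gap between marginal cost and willingness to pay runs from 0 up to 38.
DWL = ½ × 38 × 84 = 1596.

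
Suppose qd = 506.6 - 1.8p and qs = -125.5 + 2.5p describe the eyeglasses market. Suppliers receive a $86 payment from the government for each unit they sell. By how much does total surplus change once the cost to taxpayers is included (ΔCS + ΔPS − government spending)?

Pre-subsidy: 506.6 - 1.8p = -125.5 + 2.5p gives p* = 147, q* = 242.
With the subsidy, sellers receive ps = pb + 86 for each unit, where pb is the price buyers pay.
Supply in terms of pb becomes qs = -125.5 + 2.5(pb + 86) = 89.5 + 2.5pb. Setting this equal to demand: 506.6 - 1.8pb = 89.5 + 2.5pb, so pb = 97.
Sellers receive ps = 97 + 86 = 183; q' = 506.6 − 1.8·97 = 332.
ΔCS = ½(242 + 332)(147 − 97) = 14350; ΔPS = ½(242 + 332)(183 − 147) = 10332.
Government spending = 86 × 332 = 28552.
Net change = 14350 + 10332 − 28552 = -3870. The loss equals the DWL triangle ½·86·90.

Net change in total surplus = -$3870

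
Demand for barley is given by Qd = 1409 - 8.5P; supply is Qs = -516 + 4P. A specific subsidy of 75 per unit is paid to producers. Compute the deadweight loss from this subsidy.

Pre-subsidy: 1409 - 8.5P = -516 + 4P gives P* = 154, Q* = 100.
With the subsidy, sellers receive Ps = Pb + 75 for each unit, where Pb is the price buyers pay.
Supply in terms of Pb becomes Qs = -516 + 4(Pb + 75) = -216 + 4Pb. Setting this equal to demand: 1409 - 8.5Pb = -216 + 4Pb, so Pb = 130.
Sellers receive Ps = 130 + 75 = 205; Q' = 1409 − 8.5·130 = 304.
The subsidy expands output by 304 − 100 = 204 past the efficient level; on those units the gap between marginal cost and willingness to pay runs from 0 up to 75.
DWL = ½ × 75 × 204 = 7650.

Deadweight loss = 7650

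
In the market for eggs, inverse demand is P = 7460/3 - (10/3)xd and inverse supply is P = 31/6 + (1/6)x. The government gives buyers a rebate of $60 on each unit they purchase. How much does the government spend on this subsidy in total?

Pre-subsidy: 7460/3 - (10/3)x = 31/6 + (1/6)x gives x* = 709 and P* = 370/3.
With the rebate, buyers effectively pay Pb = Ps − 60, where Ps is the price sellers receive.
On the curves, Pb = 7460/3 - (10/3)x and Ps = 31/6 + (1/6)x; the wedge Ps − Pb = 60 gives 31/6 + (1/6)x − (7460/3 - (10/3)x) = 60, so x' = 5083/7.
Then Pb = 7460/3 − (10/3)·(5083/7) = 1390/21 and Ps = 31/6 + (1/6)·(5083/7) = 2650/21.
Government outlay = subsidy × quantity = 60 × 5083/7 = 304980/7.

Government cost = 304980/7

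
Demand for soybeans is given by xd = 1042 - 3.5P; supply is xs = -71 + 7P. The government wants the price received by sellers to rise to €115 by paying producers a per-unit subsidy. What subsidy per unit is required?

At a seller price of 115, quantity supplied is -71 + 7·115 = 734.
Buyers absorb 734 only when they pay Pb with 1042 − 3.5·Pb = 734, i.e. Pb = 88.
s = Ps − Pb = 115 − 88 = 27.

Required subsidy s = €27 per unit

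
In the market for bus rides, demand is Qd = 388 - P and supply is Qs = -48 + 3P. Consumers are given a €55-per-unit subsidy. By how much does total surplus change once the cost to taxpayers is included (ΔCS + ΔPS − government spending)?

Pre-subsidy: 388 - P = -48 + 3P gives P* = 109, Q* = 279.
With the rebate, buyers effectively pay Pb = Ps − 55, where Ps is the price sellers receive.
Demand in terms of Ps becomes Qd = 388 − 1(Ps − 55) = 443 - Ps. Setting this equal to supply: 443 - Ps = -48 + 3Ps, so Ps = 122.75.
Buyers pay Pb = 122.75 − 55 = 67.75; Q' = -48 + 3·122.75 = 320.25.
ΔCS = ½(279 + 320.25)(109 − 67.75) = 12359.53125; ΔPS = ½(279 + 320.25)(122.75 − 109) = 4119.84375.
Government spending = 55 × 320.25 = 17613.75.
Net change = 12359.53125 + 4119.84375 − 17613.75 = -1134.375. The loss equals the DWL triangle ½·55·41.25.

Net change in total surplus = -€1134.375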